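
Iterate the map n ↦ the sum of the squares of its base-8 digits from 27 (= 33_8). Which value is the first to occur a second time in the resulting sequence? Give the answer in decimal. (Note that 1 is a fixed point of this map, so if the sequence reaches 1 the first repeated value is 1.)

27 = (3,3)_8 → 18
18 = (2,2)_8 → 8
8 = (1,0)_8 → 1  — reached the fixed point 1.
1 → 1, so 1 is the first repeated value.

1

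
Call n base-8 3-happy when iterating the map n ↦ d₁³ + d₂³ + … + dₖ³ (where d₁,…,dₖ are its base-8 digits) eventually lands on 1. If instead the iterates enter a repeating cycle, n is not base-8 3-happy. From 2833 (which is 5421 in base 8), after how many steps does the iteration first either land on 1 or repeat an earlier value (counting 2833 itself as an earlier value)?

6

2833 = (5,4,2,1)_8 → 5³ + 4³ + 2³ + 1³ = 125 + 64 + 8 + 1 = 198
198 = (3,0,6)_8 → 3³ + 0³ + 6³ = 27 + 0 + 216 = 243
243 = (3,6,3)_8 → 3³ + 6³ + 3³ = 27 + 216 + 27 = 270
270 = (4,1,6)_8 → 4³ + 1³ + 6³ = 64 + 1 + 216 = 281
281 = (4,3,1)_8 → 4³ + 3³ + 1³ = 64 + 27 + 1 = 92
92 = (1,3,4)_8 → 1³ + 3³ + 4³ = 1 + 27 + 64 = 92  — 92 repeats.
That took 6 steps.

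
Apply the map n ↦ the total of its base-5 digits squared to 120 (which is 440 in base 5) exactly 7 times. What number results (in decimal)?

120 = (4,4,0)_5 → 4² + 4² + 0² = 32
32 = (1,1,2)_5 → 1² + 1² + 2² = 6
6 = (1,1)_5 → 1² + 1² = 2
2 = (2)_5 → 2² = 4
4 = (4)_5 → 4² = 16
16 = (3,1)_5 → 3² + 1² = 10
10 = (2,0)_5 → 2² + 0² = 4

4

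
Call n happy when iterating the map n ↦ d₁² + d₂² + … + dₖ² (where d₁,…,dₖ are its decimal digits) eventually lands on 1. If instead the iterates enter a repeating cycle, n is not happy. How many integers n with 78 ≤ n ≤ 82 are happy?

2

78: 78 → 113 → 11 → 2 → 4 → 16 → 37 → 58 → 89 → 145 → 42 → 20 → 4  — not happy
79: 79 → 130 → 10 → 1  — happy
80: 80 → 64 → 52 → 29 → 85 → 89 → 145 → 42 → 20 → 4 → 16 → 37 → 58 → 89  — not happy
81: 81 → 65 → 61 → 37 → 58 → 89 → 145 → 42 → 20 → 4 → 16 → 37  — not happy
82: 82 → 68 → 100 → 1  — happy
happy: 79, 82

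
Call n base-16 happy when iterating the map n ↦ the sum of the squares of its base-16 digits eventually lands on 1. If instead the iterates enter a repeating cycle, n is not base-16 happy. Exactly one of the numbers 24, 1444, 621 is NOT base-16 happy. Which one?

24: 24 → 65 → 17 → 2 → 4 → 16 → 1  — reaches 1 (base-16 happy)
1444: 1444 → 141 → 233 → 277 → 27 → 122 → 149 → 106 → 136 → 128 → 64 → 16 → 1  — reaches 1 (base-16 happy)
621: 621 → 209 → 170 → 200 → 208 → 169 → 181 → 146 → 85 → 50 → 13 → 169  — repeats 169 (not base-16 happy)

621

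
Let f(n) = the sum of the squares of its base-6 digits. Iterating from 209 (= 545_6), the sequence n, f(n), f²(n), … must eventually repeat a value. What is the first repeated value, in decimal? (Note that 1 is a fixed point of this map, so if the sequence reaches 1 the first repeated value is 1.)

209 = (5,4,5)_6 → 5² + 4² + 5² = 66
66 = (1,5,0)_6 → 1² + 5² + 0² = 26
26 = (4,2)_6 → 4² + 2² = 20
20 = (3,2)_6 → 3² + 2² = 13
13 = (2,1)_6 → 2² + 1² = 5
5 = (5)_6 → 5² = 25
25 = (4,1)_6 → 4² + 1² = 17
17 = (2,5)_6 → 2² + 5² = 29
29 = (4,5)_6 → 4² + 5² = 41
41 = (1,0,5)_6 → 1² + 0² + 5² = 26  — 26 already appeared earlier.

26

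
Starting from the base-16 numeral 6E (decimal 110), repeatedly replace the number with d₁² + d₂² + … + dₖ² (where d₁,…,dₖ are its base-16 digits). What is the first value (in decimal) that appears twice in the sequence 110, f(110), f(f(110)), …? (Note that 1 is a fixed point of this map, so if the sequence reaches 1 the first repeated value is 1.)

110 = (6,14)_16 → 6² + 14² = 36 + 196 = 232
232 = (14,8)_16 → 14² + 8² = 196 + 64 = 260
260 = (1,0,4)_16 → 1² + 0² + 4² = 1 + 0 + 16 = 17
17 = (1,1)_16 → 1² + 1² = 1 + 1 = 2
2 = (2)_16 → 2² = 4
4 = (4)_16 → 4² = 16
16 = (1,0)_16 → 1² + 0² = 1 + 0 = 1  — reached the fixed point 1.
1 → 1, so 1 is the first repeated value.

1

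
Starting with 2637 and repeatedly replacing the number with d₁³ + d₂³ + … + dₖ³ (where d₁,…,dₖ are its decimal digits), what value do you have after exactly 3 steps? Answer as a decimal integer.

2637 → 2³ + 6³ + 3³ + 7³ = 8 + 216 + 27 + 343 = 594
594 → 5³ + 9³ + 4³ = 125 + 729 + 64 = 918
918 → 9³ + 1³ + 8³ = 729 + 1 + 512 = 1242

1242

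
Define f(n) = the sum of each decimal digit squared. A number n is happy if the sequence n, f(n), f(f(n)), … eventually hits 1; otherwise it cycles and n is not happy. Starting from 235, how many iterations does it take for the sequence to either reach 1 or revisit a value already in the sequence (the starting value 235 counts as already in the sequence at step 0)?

11

235 → 2² + 3² + 5² = 4 + 9 + 25 = 38
38 → 3² + 8² = 9 + 64 = 73
73 → 7² + 3² = 49 + 9 = 58
58 → 5² + 8² = 25 + 64 = 89
89 → 8² + 9² = 64 + 81 = 145
145 → 1² + 4² + 5² = 1 + 16 + 25 = 42
42 → 4² + 2² = 16 + 4 = 20
20 → 2² + 0² = 4 + 0 = 4
4 → 4² = 16
16 → 1² + 6² = 1 + 36 = 37
37 → 3² + 7² = 9 + 49 = 58  — 58 repeats.
That took 11 steps.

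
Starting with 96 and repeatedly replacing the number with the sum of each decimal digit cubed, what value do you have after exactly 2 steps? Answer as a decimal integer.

96 → 9³ + 6³ = 945
945 → 9³ + 4³ + 5³ = 918

918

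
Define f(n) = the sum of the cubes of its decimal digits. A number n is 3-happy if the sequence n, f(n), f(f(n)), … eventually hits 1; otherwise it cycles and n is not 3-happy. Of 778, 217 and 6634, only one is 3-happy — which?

778

778: 778 → 1198 → 1243 → 100 → 1  — reaches 1 (3-happy)
217: 217 → 352 → 160 → 217  — repeats 217 (not 3-happy)
6634: 6634 → 523 → 160 → 217 → 352 → 160  — repeats 160 (not 3-happy)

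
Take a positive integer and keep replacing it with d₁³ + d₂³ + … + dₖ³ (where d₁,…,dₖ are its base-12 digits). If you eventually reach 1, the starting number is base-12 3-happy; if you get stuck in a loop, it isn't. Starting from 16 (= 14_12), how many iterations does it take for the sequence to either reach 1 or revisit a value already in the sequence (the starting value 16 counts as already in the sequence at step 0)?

13

16 = (1,4)_12 → 1³ + 4³ = 1 + 64 = 65
65 = (5,5)_12 → 5³ + 5³ = 125 + 125 = 250
250 = (1,8,10)_12 → 1³ + 8³ + 10³ = 1 + 512 + 1000 = 1513
1513 = (10,6,1)_12 → 10³ + 6³ + 1³ = 1000 + 216 + 1 = 1217
1217 = (8,5,5)_12 → 8³ + 5³ + 5³ = 512 + 125 + 125 = 762
762 = (5,3,6)_12 → 5³ + 3³ + 6³ = 125 + 27 + 216 = 368
368 = (2,6,8)_12 → 2³ + 6³ + 8³ = 8 + 216 + 512 = 736
736 = (5,1,4)_12 → 5³ + 1³ + 4³ = 125 + 1 + 64 = 190
190 = (1,3,10)_12 → 1³ + 3³ + 10³ = 1 + 27 + 1000 = 1028
1028 = (7,1,8)_12 → 7³ + 1³ + 8³ = 343 + 1 + 512 = 856
856 = (5,11,4)_12 → 5³ + 11³ + 4³ = 125 + 1331 + 64 = 1520
1520 = (10,6,8)_12 → 10³ + 6³ + 8³ = 1000 + 216 + 512 = 1728
1728 = (1,0,0,0)_12 → 1³ + 0³ + 0³ + 0³ = 1 + 0 + 0 + 0 = 1  — reached 1.
That took 13 steps.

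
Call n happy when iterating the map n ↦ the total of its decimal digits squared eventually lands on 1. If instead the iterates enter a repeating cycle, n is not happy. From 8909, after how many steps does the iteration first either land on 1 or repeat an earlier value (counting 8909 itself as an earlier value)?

6

8909 → 8² + 9² + 0² + 9² = 226
226 → 2² + 2² + 6² = 44
44 → 4² + 4² = 32
32 → 3² + 2² = 13
13 → 1² + 3² = 10
10 → 1² + 0² = 1  — reached 1.
That took 6 steps.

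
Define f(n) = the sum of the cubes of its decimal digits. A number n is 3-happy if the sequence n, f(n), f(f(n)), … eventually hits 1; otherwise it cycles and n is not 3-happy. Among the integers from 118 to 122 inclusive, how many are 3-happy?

118: 118 → 514 → 190 → 730 → 370 → 370  — not 3-happy
119: 119 → 731 → 371 → 371  — not 3-happy
120: 120 → 9 → 729 → 1080 → 513 → 153 → 153  — not 3-happy
121: 121 → 10 → 1  — 3-happy
122: 122 → 17 → 344 → 155 → 251 → 134 → 92 → 737 → 713 → 371 → 371  — not 3-happy
3-happy: 121

1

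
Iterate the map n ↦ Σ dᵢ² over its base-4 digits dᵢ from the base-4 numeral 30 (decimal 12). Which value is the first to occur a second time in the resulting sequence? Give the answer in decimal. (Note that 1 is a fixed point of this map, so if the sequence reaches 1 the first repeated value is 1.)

1

12 = (3,0)_4 → 3² + 0² = 9
9 = (2,1)_4 → 2² + 1² = 5
5 = (1,1)_4 → 1² + 1² = 2
2 = (2)_4 → 2² = 4
4 = (1,0)_4 → 1² + 0² = 1  — reached the fixed point 1.
1 → 1, so 1 is the first repeated value.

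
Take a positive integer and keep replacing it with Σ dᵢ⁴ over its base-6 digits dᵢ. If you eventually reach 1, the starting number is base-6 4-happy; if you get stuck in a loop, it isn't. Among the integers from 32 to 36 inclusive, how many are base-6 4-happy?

32: 32 → 641 → 1522 → 259 → 4 → 256 → 258 → 3 → 81 → 98 → 288 → 17 → 641  — not base-6 4-happy
33: 33 → 706 → 419 → 1332 → 2 → 16 → 272 → 99 → 353 → 963 → 609 → 978 → 338 → 114 → 82 → 273 → 164 → 353  — not base-6 4-happy
34: 34 → 881 → 897 → 962 → 544 → 353 → 963 → 609 → 978 → 338 → 114 → 82 → 273 → 164 → 353  — not base-6 4-happy
35: 35 → 1250 → 1153 → 642 → 1266 → 1251 → 1218 → 1331 → 1251  — not base-6 4-happy
36: 36 → 1  — base-6 4-happy
base-6 4-happy: 36

1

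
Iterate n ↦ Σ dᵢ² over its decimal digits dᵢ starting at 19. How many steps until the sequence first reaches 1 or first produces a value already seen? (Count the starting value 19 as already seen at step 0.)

4

19 → 1² + 9² = 1 + 81 = 82
82 → 8² + 2² = 64 + 4 = 68
68 → 6² + 8² = 36 + 64 = 100
100 → 1² + 0² + 0² = 1 + 0 + 0 = 1  — reached 1.
That took 4 steps.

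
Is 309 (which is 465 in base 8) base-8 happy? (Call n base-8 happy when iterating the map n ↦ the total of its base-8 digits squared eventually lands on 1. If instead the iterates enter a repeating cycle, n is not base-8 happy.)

309 = (4,6,5)_8 → 4² + 6² + 5² = 77
77 = (1,1,5)_8 → 1² + 1² + 5² = 27
27 = (3,3)_8 → 3² + 3² = 18
18 = (2,2)_8 → 2² + 2² = 8
8 = (1,0)_8 → 1² + 0² = 1  — reached 1.

base-8 happy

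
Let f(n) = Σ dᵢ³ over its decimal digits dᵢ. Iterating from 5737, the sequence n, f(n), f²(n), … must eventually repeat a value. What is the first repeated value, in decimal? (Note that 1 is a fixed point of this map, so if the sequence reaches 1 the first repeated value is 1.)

5737 → 5³ + 7³ + 3³ + 7³ = 125 + 343 + 27 + 343 = 838
838 → 8³ + 3³ + 8³ = 512 + 27 + 512 = 1051
1051 → 1³ + 0³ + 5³ + 1³ = 1 + 0 + 125 + 1 = 127
127 → 1³ + 2³ + 7³ = 1 + 8 + 343 = 352
352 → 3³ + 5³ + 2³ = 27 + 125 + 8 = 160
160 → 1³ + 6³ + 0³ = 1 + 216 + 0 = 217
217 → 2³ + 1³ + 7³ = 8 + 1 + 343 = 352  — 352 already appeared earlier.

352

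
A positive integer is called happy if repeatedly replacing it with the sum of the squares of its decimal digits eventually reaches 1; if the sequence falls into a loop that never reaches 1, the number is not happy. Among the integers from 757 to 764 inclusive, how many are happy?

757: 757 → 123 → 14 → 17 → 50 → 25 → 29 → 85 → 89 → 145 → 42 → 20 → 4 → 16 → 37 → 58 → 89  (repeats 89)
758: 758 → 138 → 74 → 65 → 61 → 37 → 58 → 89 → 145 → 42 → 20 → 4 → 16 → 37  (repeats 37)
759: 759 → 155 → 51 → 26 → 40 → 16 → 37 → 58 → 89 → 145 → 42 → 20 → 4 → 16  (repeats 16)
760: 760 → 85 → 89 → 145 → 42 → 20 → 4 → 16 → 37 → 58 → 89  (repeats 89)
761: 761 → 86 → 100 → 1  (reaches 1)
762: 762 → 89 → 145 → 42 → 20 → 4 → 16 → 37 → 58 → 89  (repeats 89)
763: 763 → 94 → 97 → 130 → 10 → 1  (reaches 1)
764: 764 → 101 → 2 → 4 → 16 → 37 → 58 → 89 → 145 → 42 → 20 → 4  (repeats 4)
happy: 761, 763

2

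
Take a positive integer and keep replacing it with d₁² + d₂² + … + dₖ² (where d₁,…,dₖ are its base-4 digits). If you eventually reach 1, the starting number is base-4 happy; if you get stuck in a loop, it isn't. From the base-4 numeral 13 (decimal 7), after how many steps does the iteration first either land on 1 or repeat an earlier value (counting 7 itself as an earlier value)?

7 = (1,3)_4 → 1² + 3² = 1 + 9 = 10
10 = (2,2)_4 → 2² + 2² = 4 + 4 = 8
8 = (2,0)_4 → 2² + 0² = 4 + 0 = 4
4 = (1,0)_4 → 1² + 0² = 1 + 0 = 1  — reached 1.
That took 4 steps.

4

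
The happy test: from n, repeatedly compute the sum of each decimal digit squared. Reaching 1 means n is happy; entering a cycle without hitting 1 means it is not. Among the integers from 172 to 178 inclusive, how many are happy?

172: 172 → 54 → 41 → 17 → 50 → 25 → 29 → 85 → 89 → 145 → 42 → 20 → 4 → 16 → 37 → 58 → 89  — not happy
173: 173 → 59 → 106 → 37 → 58 → 89 → 145 → 42 → 20 → 4 → 16 → 37  — not happy
174: 174 → 66 → 72 → 53 → 34 → 25 → 29 → 85 → 89 → 145 → 42 → 20 → 4 → 16 → 37 → 58 → 89  — not happy
175: 175 → 75 → 74 → 65 → 61 → 37 → 58 → 89 → 145 → 42 → 20 → 4 → 16 → 37  — not happy
176: 176 → 86 → 100 → 1  — happy
177: 177 → 99 → 162 → 41 → 17 → 50 → 25 → 29 → 85 → 89 → 145 → 42 → 20 → 4 → 16 → 37 → 58 → 89  — not happy
178: 178 → 114 → 18 → 65 → 61 → 37 → 58 → 89 → 145 → 42 → 20 → 4 → 16 → 37  — not happy
happy: 176

1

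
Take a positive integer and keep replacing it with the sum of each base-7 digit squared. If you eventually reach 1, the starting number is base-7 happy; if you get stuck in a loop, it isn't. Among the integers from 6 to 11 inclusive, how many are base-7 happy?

6: 6 → 36 → 26 → 34 → 52 → 10 → 10  — not base-7 happy
7: 7 → 1  — base-7 happy
8: 8 → 2 → 4 → 16 → 8  — not base-7 happy
9: 9 → 5 → 25 → 25  — not base-7 happy
10: 10 → 10  — not base-7 happy
11: 11 → 17 → 13 → 37 → 29 → 17  — not base-7 happy
base-7 happy: 7

1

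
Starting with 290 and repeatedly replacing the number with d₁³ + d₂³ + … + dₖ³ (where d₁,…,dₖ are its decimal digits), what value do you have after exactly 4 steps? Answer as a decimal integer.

290 → 737
737 → 713
713 → 371
371 → 371

371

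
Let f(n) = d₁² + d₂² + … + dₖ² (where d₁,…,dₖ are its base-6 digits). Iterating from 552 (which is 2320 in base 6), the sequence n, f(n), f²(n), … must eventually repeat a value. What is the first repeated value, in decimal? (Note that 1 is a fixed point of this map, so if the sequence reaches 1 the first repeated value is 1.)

17

552 = (2,3,2,0)_6 → 2² + 3² + 2² + 0² = 4 + 9 + 4 + 0 = 17
17 = (2,5)_6 → 2² + 5² = 4 + 25 = 29
29 = (4,5)_6 → 4² + 5² = 16 + 25 = 41
41 = (1,0,5)_6 → 1² + 0² + 5² = 1 + 0 + 25 = 26
26 = (4,2)_6 → 4² + 2² = 16 + 4 = 20
20 = (3,2)_6 → 3² + 2² = 9 + 4 = 13
13 = (2,1)_6 → 2² + 1² = 4 + 1 = 5
5 = (5)_6 → 5² = 25
25 = (4,1)_6 → 4² + 1² = 16 + 1 = 17  — 17 already appeared earlier.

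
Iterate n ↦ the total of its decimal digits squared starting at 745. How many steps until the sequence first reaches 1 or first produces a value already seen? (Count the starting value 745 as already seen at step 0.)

745 → 7² + 4² + 5² = 90
90 → 9² + 0² = 81
81 → 8² + 1² = 65
65 → 6² + 5² = 61
61 → 6² + 1² = 37
37 → 3² + 7² = 58
58 → 5² + 8² = 89
89 → 8² + 9² = 145
145 → 1² + 4² + 5² = 42
42 → 4² + 2² = 20
20 → 2² + 0² = 4
4 → 4² = 16
16 → 1² + 6² = 37  — 37 repeats.
That took 13 steps.

13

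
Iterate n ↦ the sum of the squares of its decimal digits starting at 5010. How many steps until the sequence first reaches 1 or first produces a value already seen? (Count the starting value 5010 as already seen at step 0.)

5010 → 5² + 0² + 1² + 0² = 26
26 → 2² + 6² = 40
40 → 4² + 0² = 16
16 → 1² + 6² = 37
37 → 3² + 7² = 58
58 → 5² + 8² = 89
89 → 8² + 9² = 145
145 → 1² + 4² + 5² = 42
42 → 4² + 2² = 20
20 → 2² + 0² = 4
4 → 4² = 16  — 16 repeats.
That took 11 steps.

11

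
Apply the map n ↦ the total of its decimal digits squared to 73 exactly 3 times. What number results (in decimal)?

145

73 → 58
58 → 89
89 → 145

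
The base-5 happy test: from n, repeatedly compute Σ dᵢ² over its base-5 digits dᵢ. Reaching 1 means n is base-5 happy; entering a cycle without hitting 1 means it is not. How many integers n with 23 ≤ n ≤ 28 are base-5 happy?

23: 23 → 25 → 1  — base-5 happy
24: 24 → 32 → 6 → 2 → 4 → 16 → 10 → 4  — not base-5 happy
25: 25 → 1  — base-5 happy
26: 26 → 2 → 4 → 16 → 10 → 4  — not base-5 happy
27: 27 → 5 → 1  — base-5 happy
28: 28 → 10 → 4 → 16 → 10  — not base-5 happy
base-5 happy: 23, 25, 27

3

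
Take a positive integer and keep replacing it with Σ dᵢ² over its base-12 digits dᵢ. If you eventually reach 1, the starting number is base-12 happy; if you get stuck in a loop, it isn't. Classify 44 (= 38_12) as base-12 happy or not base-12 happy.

44 = (3,8)_12 → 3² + 8² = 73
73 = (6,1)_12 → 6² + 1² = 37
37 = (3,1)_12 → 3² + 1² = 10
10 = (10)_12 → 10² = 100
100 = (8,4)_12 → 8² + 4² = 80
80 = (6,8)_12 → 6² + 8² = 100  — 100 already seen; the sequence cycles without reaching 1.

not base-12 happy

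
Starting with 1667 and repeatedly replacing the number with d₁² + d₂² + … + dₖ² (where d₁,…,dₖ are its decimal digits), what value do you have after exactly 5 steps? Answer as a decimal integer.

1667 → 122
122 → 9
9 → 81
81 → 65
65 → 61

61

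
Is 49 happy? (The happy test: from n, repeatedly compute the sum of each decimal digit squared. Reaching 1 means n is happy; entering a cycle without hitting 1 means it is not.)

49 → 4² + 9² = 97
97 → 9² + 7² = 130
130 → 1² + 3² + 0² = 10
10 → 1² + 0² = 1  — reached 1.

happy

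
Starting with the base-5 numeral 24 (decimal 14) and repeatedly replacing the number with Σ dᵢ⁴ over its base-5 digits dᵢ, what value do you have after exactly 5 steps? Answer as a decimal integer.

338

14 = (2,4)_5 → 2⁴ + 4⁴ = 272
272 = (2,0,4,2)_5 → 2⁴ + 0⁴ + 4⁴ + 2⁴ = 288
288 = (2,1,2,3)_5 → 2⁴ + 1⁴ + 2⁴ + 3⁴ = 114
114 = (4,2,4)_5 → 4⁴ + 2⁴ + 4⁴ = 528
528 = (4,1,0,3)_5 → 4⁴ + 1⁴ + 0⁴ + 3⁴ = 338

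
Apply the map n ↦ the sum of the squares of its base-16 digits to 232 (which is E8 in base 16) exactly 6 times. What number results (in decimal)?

1

232 = (14,8)_16 → 260
260 = (1,0,4)_16 → 17
17 = (1,1)_16 → 2
2 = (2)_16 → 4
4 = (4)_16 → 16
16 = (1,0)_16 → 1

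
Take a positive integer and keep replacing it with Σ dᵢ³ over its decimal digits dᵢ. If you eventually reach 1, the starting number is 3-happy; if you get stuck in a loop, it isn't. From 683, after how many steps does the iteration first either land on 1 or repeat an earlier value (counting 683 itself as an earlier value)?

10

683 → 6³ + 8³ + 3³ = 216 + 512 + 27 = 755
755 → 7³ + 5³ + 5³ = 343 + 125 + 125 = 593
593 → 5³ + 9³ + 3³ = 125 + 729 + 27 = 881
881 → 8³ + 8³ + 1³ = 512 + 512 + 1 = 1025
1025 → 1³ + 0³ + 2³ + 5³ = 1 + 0 + 8 + 125 = 134
134 → 1³ + 3³ + 4³ = 1 + 27 + 64 = 92
92 → 9³ + 2³ = 729 + 8 = 737
737 → 7³ + 3³ + 7³ = 343 + 27 + 343 = 713
713 → 7³ + 1³ + 3³ = 343 + 1 + 27 = 371
371 → 3³ + 7³ + 1³ = 27 + 343 + 1 = 371  — 371 repeats.
That took 10 steps.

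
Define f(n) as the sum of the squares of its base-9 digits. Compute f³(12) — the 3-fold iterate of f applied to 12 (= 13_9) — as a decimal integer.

12 = (1,3)_9 → 1² + 3² = 10
10 = (1,1)_9 → 1² + 1² = 2
2 = (2)_9 → 2² = 4

4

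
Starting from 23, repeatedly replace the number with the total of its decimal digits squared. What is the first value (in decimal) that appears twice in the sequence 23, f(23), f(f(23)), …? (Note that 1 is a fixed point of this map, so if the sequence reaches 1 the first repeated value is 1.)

1

23 → 13
13 → 10
10 → 1  — reached the fixed point 1.
1 → 1, so 1 is the first repeated value.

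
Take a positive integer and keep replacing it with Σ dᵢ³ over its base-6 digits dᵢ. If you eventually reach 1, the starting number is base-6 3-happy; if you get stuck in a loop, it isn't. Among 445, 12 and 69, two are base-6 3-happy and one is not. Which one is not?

12

445: 445 → 17 → 133 → 92 → 43 → 3 → 27 → 91 → 36 → 1  — reaches 1 (base-6 3-happy)
12: 12 → 8 → 9 → 28 → 128 → 62 → 73 → 9  — repeats 9 (not base-6 3-happy)
69: 69 → 153 → 92 → 43 → 3 → 27 → 91 → 36 → 1  — reaches 1 (base-6 3-happy)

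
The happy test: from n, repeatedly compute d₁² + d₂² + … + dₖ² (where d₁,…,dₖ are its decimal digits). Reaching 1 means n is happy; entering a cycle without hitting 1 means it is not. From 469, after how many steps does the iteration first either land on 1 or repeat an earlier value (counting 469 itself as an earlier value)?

469 → 4² + 6² + 9² = 16 + 36 + 81 = 133
133 → 1² + 3² + 3² = 1 + 9 + 9 = 19
19 → 1² + 9² = 1 + 81 = 82
82 → 8² + 2² = 64 + 4 = 68
68 → 6² + 8² = 36 + 64 = 100
100 → 1² + 0² + 0² = 1 + 0 + 0 = 1  — reached 1.
That took 6 steps.

6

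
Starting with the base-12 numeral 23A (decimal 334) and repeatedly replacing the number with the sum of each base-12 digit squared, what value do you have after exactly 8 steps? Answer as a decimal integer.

64

334 = (2,3,10)_12 → 113
113 = (9,5)_12 → 106
106 = (8,10)_12 → 164
164 = (1,1,8)_12 → 66
66 = (5,6)_12 → 61
61 = (5,1)_12 → 26
26 = (2,2)_12 → 8
8 = (8)_12 → 64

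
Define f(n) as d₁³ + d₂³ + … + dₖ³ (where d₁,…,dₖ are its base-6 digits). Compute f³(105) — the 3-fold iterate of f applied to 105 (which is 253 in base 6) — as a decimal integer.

105 = (2,5,3)_6 → 2³ + 5³ + 3³ = 8 + 125 + 27 = 160
160 = (4,2,4)_6 → 4³ + 2³ + 4³ = 64 + 8 + 64 = 136
136 = (3,4,4)_6 → 3³ + 4³ + 4³ = 27 + 64 + 64 = 155

155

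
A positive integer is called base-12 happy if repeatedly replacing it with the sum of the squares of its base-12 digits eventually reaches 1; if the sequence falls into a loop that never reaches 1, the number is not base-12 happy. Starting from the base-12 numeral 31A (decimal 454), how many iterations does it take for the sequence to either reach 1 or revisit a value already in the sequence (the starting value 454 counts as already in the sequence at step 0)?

454 = (3,1,10)_12 → 3² + 1² + 10² = 110
110 = (9,2)_12 → 9² + 2² = 85
85 = (7,1)_12 → 7² + 1² = 50
50 = (4,2)_12 → 4² + 2² = 20
20 = (1,8)_12 → 1² + 8² = 65
65 = (5,5)_12 → 5² + 5² = 50  — 50 repeats.
That took 6 steps.

6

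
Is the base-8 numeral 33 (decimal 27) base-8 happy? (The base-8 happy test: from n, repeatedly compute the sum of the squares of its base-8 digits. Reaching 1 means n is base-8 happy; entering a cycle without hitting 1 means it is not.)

27 = (3,3)_8 → 3² + 3² = 9 + 9 = 18
18 = (2,2)_8 → 2² + 2² = 4 + 4 = 8
8 = (1,0)_8 → 1² + 0² = 1 + 0 = 1  — reached 1.

base-8 happy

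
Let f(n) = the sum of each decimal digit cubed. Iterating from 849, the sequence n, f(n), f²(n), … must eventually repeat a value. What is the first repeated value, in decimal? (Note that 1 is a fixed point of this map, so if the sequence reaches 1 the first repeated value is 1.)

849 → 8³ + 4³ + 9³ = 512 + 64 + 729 = 1305
1305 → 1³ + 3³ + 0³ + 5³ = 1 + 27 + 0 + 125 = 153
153 → 1³ + 5³ + 3³ = 1 + 125 + 27 = 153  — 153 already appeared earlier.

153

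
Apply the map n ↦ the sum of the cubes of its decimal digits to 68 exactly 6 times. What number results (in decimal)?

1025

68 → 728
728 → 863
863 → 755
755 → 593
593 → 881
881 → 1025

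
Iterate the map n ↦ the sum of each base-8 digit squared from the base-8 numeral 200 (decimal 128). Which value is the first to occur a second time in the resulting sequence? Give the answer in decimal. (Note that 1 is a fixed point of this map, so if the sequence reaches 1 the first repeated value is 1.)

4

128 = (2,0,0)_8 → 2² + 0² + 0² = 4
4 = (4)_8 → 4² = 16
16 = (2,0)_8 → 2² + 0² = 4  — 4 already appeared earlier.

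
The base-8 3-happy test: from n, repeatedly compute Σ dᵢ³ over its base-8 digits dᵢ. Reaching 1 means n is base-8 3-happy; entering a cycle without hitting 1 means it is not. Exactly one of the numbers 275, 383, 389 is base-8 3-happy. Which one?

389

275: 275 → 99 → 92 → 92  — repeats 92 (not base-8 3-happy)
383: 383 → 811 → 217 → 55 → 559 → 469 → 476 → 434 → 440 → 559  — repeats 559 (not base-8 3-happy)
389: 389 → 341 → 258 → 72 → 2 → 8 → 1  — reaches 1 (base-8 3-happy)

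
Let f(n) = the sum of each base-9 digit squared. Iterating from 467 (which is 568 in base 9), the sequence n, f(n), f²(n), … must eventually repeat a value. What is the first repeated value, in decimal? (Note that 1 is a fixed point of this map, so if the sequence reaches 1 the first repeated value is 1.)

467 = (5,6,8)_9 → 5² + 6² + 8² = 125
125 = (1,4,8)_9 → 1² + 4² + 8² = 81
81 = (1,0,0)_9 → 1² + 0² + 0² = 1  — reached the fixed point 1.
1 → 1, so 1 is the first repeated value.

1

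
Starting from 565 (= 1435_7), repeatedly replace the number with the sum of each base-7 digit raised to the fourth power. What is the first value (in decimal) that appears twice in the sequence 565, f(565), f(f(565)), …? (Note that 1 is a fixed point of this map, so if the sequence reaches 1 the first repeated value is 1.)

963

565 = (1,4,3,5)_7 → 1⁴ + 4⁴ + 3⁴ + 5⁴ = 963
963 = (2,5,4,4)_7 → 2⁴ + 5⁴ + 4⁴ + 4⁴ = 1153
1153 = (3,2,3,5)_7 → 3⁴ + 2⁴ + 3⁴ + 5⁴ = 803
803 = (2,2,2,5)_7 → 2⁴ + 2⁴ + 2⁴ + 5⁴ = 673
673 = (1,6,5,1)_7 → 1⁴ + 6⁴ + 5⁴ + 1⁴ = 1923
1923 = (5,4,1,5)_7 → 5⁴ + 4⁴ + 1⁴ + 5⁴ = 1507
1507 = (4,2,5,2)_7 → 4⁴ + 2⁴ + 5⁴ + 2⁴ = 913
913 = (2,4,4,3)_7 → 2⁴ + 4⁴ + 4⁴ + 3⁴ = 609
609 = (1,5,3,0)_7 → 1⁴ + 5⁴ + 3⁴ + 0⁴ = 707
707 = (2,0,3,0)_7 → 2⁴ + 0⁴ + 3⁴ + 0⁴ = 97
97 = (1,6,6)_7 → 1⁴ + 6⁴ + 6⁴ = 2593
2593 = (1,0,3,6,3)_7 → 1⁴ + 0⁴ + 3⁴ + 6⁴ + 3⁴ = 1459
1459 = (4,1,5,3)_7 → 4⁴ + 1⁴ + 5⁴ + 3⁴ = 963  — 963 already appeared earlier.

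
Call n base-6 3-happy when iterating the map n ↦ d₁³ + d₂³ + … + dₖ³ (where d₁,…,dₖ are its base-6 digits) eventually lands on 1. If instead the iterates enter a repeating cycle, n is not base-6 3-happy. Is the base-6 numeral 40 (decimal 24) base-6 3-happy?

24 = (4,0)_6 → 4³ + 0³ = 64 + 0 = 64
64 = (1,4,4)_6 → 1³ + 4³ + 4³ = 1 + 64 + 64 = 129
129 = (3,3,3)_6 → 3³ + 3³ + 3³ = 27 + 27 + 27 = 81
81 = (2,1,3)_6 → 2³ + 1³ + 3³ = 8 + 1 + 27 = 36
36 = (1,0,0)_6 → 1³ + 0³ + 0³ = 1 + 0 + 0 = 1  — reached 1.

base-6 3-happy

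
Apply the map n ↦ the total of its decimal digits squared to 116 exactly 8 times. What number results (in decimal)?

116 → 1² + 1² + 6² = 1 + 1 + 36 = 38
38 → 3² + 8² = 9 + 64 = 73
73 → 7² + 3² = 49 + 9 = 58
58 → 5² + 8² = 25 + 64 = 89
89 → 8² + 9² = 64 + 81 = 145
145 → 1² + 4² + 5² = 1 + 16 + 25 = 42
42 → 4² + 2² = 16 + 4 = 20
20 → 2² + 0² = 4 + 0 = 4

4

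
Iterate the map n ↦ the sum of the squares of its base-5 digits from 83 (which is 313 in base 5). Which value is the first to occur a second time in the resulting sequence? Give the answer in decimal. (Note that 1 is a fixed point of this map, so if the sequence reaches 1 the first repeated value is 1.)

83 = (3,1,3)_5 → 3² + 1² + 3² = 19
19 = (3,4)_5 → 3² + 4² = 25
25 = (1,0,0)_5 → 1² + 0² + 0² = 1  — reached the fixed point 1.
1 → 1, so 1 is the first repeated value.

1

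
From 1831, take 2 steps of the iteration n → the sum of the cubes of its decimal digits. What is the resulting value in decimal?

1831 → 1³ + 8³ + 3³ + 1³ = 541
541 → 5³ + 4³ + 1³ = 190

190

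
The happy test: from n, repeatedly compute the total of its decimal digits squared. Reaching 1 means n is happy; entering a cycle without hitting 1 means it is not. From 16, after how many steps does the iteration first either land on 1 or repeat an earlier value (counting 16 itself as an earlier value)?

16 → 37
37 → 58
58 → 89
89 → 145
145 → 42
42 → 20
20 → 4
4 → 16  — 16 repeats.
That took 8 steps.

8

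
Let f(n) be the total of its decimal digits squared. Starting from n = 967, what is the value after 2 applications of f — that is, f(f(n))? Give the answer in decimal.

967 → 9² + 6² + 7² = 81 + 36 + 49 = 166
166 → 1² + 6² + 6² = 1 + 36 + 36 = 73

73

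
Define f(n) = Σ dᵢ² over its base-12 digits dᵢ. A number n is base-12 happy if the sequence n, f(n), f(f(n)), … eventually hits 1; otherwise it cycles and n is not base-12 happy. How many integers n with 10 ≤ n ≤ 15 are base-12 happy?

1

10: 10 → 100 → 80 → 100  — not base-12 happy
11: 11 → 121 → 101 → 89 → 74 → 40 → 25 → 5 → 25  — not base-12 happy
12: 12 → 1  — base-12 happy
13: 13 → 2 → 4 → 16 → 17 → 26 → 8 → 64 → 41 → 34 → 104 → 128 → 164 → 66 → 61 → 26  — not base-12 happy
14: 14 → 5 → 25 → 5  — not base-12 happy
15: 15 → 10 → 100 → 80 → 100  — not base-12 happy
base-12 happy: 12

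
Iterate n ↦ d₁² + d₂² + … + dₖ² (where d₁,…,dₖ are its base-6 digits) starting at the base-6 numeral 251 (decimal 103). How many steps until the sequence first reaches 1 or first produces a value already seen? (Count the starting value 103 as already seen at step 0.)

103 = (2,5,1)_6 → 30
30 = (5,0)_6 → 25
25 = (4,1)_6 → 17
17 = (2,5)_6 → 29
29 = (4,5)_6 → 41
41 = (1,0,5)_6 → 26
26 = (4,2)_6 → 20
20 = (3,2)_6 → 13
13 = (2,1)_6 → 5
5 = (5)_6 → 25  — 25 repeats.
That took 10 steps.

10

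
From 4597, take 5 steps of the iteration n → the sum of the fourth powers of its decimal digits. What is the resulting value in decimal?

4597 → 9843
9843 → 10994
10994 → 13379
13379 → 9125
9125 → 7203

7203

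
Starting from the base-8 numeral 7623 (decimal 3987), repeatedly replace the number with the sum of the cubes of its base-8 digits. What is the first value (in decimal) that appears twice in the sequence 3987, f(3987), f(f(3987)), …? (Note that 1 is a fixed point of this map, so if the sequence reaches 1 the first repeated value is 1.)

1

3987 = (7,6,2,3)_8 → 7³ + 6³ + 2³ + 3³ = 594
594 = (1,1,2,2)_8 → 1³ + 1³ + 2³ + 2³ = 18
18 = (2,2)_8 → 2³ + 2³ = 16
16 = (2,0)_8 → 2³ + 0³ = 8
8 = (1,0)_8 → 1³ + 0³ = 1  — reached the fixed point 1.
1 → 1, so 1 is the first repeated value.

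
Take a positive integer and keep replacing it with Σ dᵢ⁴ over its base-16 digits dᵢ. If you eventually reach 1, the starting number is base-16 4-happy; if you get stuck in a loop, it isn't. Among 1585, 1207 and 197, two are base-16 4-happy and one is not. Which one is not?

1585: 1585 → 1378 → 1937 → 8963 → 178 → 14657 → 6899 → 60707 → 67074 → 1313 → 642 → 4128 → 17 → 2 → 16 → 1  — reaches 1 (base-16 4-happy)
1207: 1207 → 17298 → 6914 → 14658 → 6914  — repeats 6914 (not base-16 4-happy)
197: 197 → 21361 → 3108 → 21008 → 642 → 4128 → 17 → 2 → 16 → 1  — reaches 1 (base-16 4-happy)

1207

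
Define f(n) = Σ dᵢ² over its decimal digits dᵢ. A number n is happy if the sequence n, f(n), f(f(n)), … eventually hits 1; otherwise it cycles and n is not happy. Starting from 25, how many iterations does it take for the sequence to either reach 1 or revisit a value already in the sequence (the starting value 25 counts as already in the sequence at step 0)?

11

25 → 2² + 5² = 4 + 25 = 29
29 → 2² + 9² = 4 + 81 = 85
85 → 8² + 5² = 64 + 25 = 89
89 → 8² + 9² = 64 + 81 = 145
145 → 1² + 4² + 5² = 1 + 16 + 25 = 42
42 → 4² + 2² = 16 + 4 = 20
20 → 2² + 0² = 4 + 0 = 4
4 → 4² = 16
16 → 1² + 6² = 1 + 36 = 37
37 → 3² + 7² = 9 + 49 = 58
58 → 5² + 8² = 25 + 64 = 89  — 89 repeats.
That took 11 steps.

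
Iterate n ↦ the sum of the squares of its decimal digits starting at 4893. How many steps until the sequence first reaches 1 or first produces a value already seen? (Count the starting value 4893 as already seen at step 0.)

14

4893 → 4² + 8² + 9² + 3² = 170
170 → 1² + 7² + 0² = 50
50 → 5² + 0² = 25
25 → 2² + 5² = 29
29 → 2² + 9² = 85
85 → 8² + 5² = 89
89 → 8² + 9² = 145
145 → 1² + 4² + 5² = 42
42 → 4² + 2² = 20
20 → 2² + 0² = 4
4 → 4² = 16
16 → 1² + 6² = 37
37 → 3² + 7² = 58
58 → 5² + 8² = 89  — 89 repeats.
That took 14 steps.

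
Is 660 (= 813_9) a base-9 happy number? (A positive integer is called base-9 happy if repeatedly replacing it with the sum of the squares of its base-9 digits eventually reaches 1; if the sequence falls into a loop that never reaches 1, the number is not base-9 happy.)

not base-9 happy

660 = (8,1,3)_9 → 8² + 1² + 3² = 64 + 1 + 9 = 74
74 = (8,2)_9 → 8² + 2² = 64 + 4 = 68
68 = (7,5)_9 → 7² + 5² = 49 + 25 = 74  — 74 already seen; the sequence cycles without reaching 1.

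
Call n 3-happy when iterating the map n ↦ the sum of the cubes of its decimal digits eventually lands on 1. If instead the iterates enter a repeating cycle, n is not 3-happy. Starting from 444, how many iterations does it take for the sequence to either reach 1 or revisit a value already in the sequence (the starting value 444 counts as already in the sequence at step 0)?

444 → 4³ + 4³ + 4³ = 192
192 → 1³ + 9³ + 2³ = 738
738 → 7³ + 3³ + 8³ = 882
882 → 8³ + 8³ + 2³ = 1032
1032 → 1³ + 0³ + 3³ + 2³ = 36
36 → 3³ + 6³ = 243
243 → 2³ + 4³ + 3³ = 99
99 → 9³ + 9³ = 1458
1458 → 1³ + 4³ + 5³ + 8³ = 702
702 → 7³ + 0³ + 2³ = 351
351 → 3³ + 5³ + 1³ = 153
153 → 1³ + 5³ + 3³ = 153  — 153 repeats.
That took 12 steps.

12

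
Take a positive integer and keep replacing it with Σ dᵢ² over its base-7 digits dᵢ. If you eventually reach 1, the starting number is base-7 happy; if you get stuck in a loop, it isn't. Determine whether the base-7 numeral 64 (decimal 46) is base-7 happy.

not base-7 happy

46 = (6,4)_7 → 6² + 4² = 36 + 16 = 52
52 = (1,0,3)_7 → 1² + 0² + 3² = 1 + 0 + 9 = 10
10 = (1,3)_7 → 1² + 3² = 1 + 9 = 10  — 10 already seen; the sequence cycles without reaching 1.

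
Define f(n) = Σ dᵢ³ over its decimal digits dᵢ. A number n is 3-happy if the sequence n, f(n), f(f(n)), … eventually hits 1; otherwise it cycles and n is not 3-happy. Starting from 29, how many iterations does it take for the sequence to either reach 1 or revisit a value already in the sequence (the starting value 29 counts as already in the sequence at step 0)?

4

29 → 737
737 → 713
713 → 371
371 → 371  — 371 repeats.
That took 4 steps.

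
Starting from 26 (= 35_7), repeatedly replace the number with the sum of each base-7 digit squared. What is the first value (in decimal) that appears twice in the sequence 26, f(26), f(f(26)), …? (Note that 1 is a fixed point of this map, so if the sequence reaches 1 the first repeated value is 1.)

10

26 = (3,5)_7 → 34
34 = (4,6)_7 → 52
52 = (1,0,3)_7 → 10
10 = (1,3)_7 → 10  — 10 already appeared earlier.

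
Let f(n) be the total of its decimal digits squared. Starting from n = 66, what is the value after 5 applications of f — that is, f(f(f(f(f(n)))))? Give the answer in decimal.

29

66 → 72
72 → 53
53 → 34
34 → 25
25 → 29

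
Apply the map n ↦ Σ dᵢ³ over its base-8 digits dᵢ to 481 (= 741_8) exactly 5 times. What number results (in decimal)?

481 = (7,4,1)_8 → 7³ + 4³ + 1³ = 408
408 = (6,3,0)_8 → 6³ + 3³ + 0³ = 243
243 = (3,6,3)_8 → 3³ + 6³ + 3³ = 270
270 = (4,1,6)_8 → 4³ + 1³ + 6³ = 281
281 = (4,3,1)_8 → 4³ + 3³ + 1³ = 92

92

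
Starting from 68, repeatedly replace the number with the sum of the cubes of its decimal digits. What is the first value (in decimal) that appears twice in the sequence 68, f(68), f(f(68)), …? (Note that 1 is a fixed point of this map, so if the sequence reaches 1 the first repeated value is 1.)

371

68 → 6³ + 8³ = 216 + 512 = 728
728 → 7³ + 2³ + 8³ = 343 + 8 + 512 = 863
863 → 8³ + 6³ + 3³ = 512 + 216 + 27 = 755
755 → 7³ + 5³ + 5³ = 343 + 125 + 125 = 593
593 → 5³ + 9³ + 3³ = 125 + 729 + 27 = 881
881 → 8³ + 8³ + 1³ = 512 + 512 + 1 = 1025
1025 → 1³ + 0³ + 2³ + 5³ = 1 + 0 + 8 + 125 = 134
134 → 1³ + 3³ + 4³ = 1 + 27 + 64 = 92
92 → 9³ + 2³ = 729 + 8 = 737
737 → 7³ + 3³ + 7³ = 343 + 27 + 343 = 713
713 → 7³ + 1³ + 3³ = 343 + 1 + 27 = 371
371 → 3³ + 7³ + 1³ = 27 + 343 + 1 = 371  — 371 already appeared earlier.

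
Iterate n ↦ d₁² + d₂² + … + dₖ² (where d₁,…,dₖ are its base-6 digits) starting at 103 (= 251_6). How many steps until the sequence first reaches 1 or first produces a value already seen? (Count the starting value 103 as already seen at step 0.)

103 = (2,5,1)_6 → 2² + 5² + 1² = 4 + 25 + 1 = 30
30 = (5,0)_6 → 5² + 0² = 25 + 0 = 25
25 = (4,1)_6 → 4² + 1² = 16 + 1 = 17
17 = (2,5)_6 → 2² + 5² = 4 + 25 = 29
29 = (4,5)_6 → 4² + 5² = 16 + 25 = 41
41 = (1,0,5)_6 → 1² + 0² + 5² = 1 + 0 + 25 = 26
26 = (4,2)_6 → 4² + 2² = 16 + 4 = 20
20 = (3,2)_6 → 3² + 2² = 9 + 4 = 13
13 = (2,1)_6 → 2² + 1² = 4 + 1 = 5
5 = (5)_6 → 5² = 25  — 25 repeats.
That took 10 steps.

10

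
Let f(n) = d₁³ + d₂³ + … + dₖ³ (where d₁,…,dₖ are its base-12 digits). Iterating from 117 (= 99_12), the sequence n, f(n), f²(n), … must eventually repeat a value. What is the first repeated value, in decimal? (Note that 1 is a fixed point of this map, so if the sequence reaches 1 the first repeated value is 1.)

1

117 = (9,9)_12 → 9³ + 9³ = 1458
1458 = (10,1,6)_12 → 10³ + 1³ + 6³ = 1217
1217 = (8,5,5)_12 → 8³ + 5³ + 5³ = 762
762 = (5,3,6)_12 → 5³ + 3³ + 6³ = 368
368 = (2,6,8)_12 → 2³ + 6³ + 8³ = 736
736 = (5,1,4)_12 → 5³ + 1³ + 4³ = 190
190 = (1,3,10)_12 → 1³ + 3³ + 10³ = 1028
1028 = (7,1,8)_12 → 7³ + 1³ + 8³ = 856
856 = (5,11,4)_12 → 5³ + 11³ + 4³ = 1520
1520 = (10,6,8)_12 → 10³ + 6³ + 8³ = 1728
1728 = (1,0,0,0)_12 → 1³ + 0³ + 0³ + 0³ = 1  — reached the fixed point 1.
1 → 1, so 1 is the first repeated value.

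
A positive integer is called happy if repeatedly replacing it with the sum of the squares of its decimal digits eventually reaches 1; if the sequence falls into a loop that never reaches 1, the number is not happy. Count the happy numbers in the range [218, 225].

218: 218 → 69 → 117 → 51 → 26 → 40 → 16 → 37 → 58 → 89 → 145 → 42 → 20 → 4 → 16  — not happy
219: 219 → 86 → 100 → 1  — happy
220: 220 → 8 → 64 → 52 → 29 → 85 → 89 → 145 → 42 → 20 → 4 → 16 → 37 → 58 → 89  — not happy
221: 221 → 9 → 81 → 65 → 61 → 37 → 58 → 89 → 145 → 42 → 20 → 4 → 16 → 37  — not happy
222: 222 → 12 → 5 → 25 → 29 → 85 → 89 → 145 → 42 → 20 → 4 → 16 → 37 → 58 → 89  — not happy
223: 223 → 17 → 50 → 25 → 29 → 85 → 89 → 145 → 42 → 20 → 4 → 16 → 37 → 58 → 89  — not happy
224: 224 → 24 → 20 → 4 → 16 → 37 → 58 → 89 → 145 → 42 → 20  — not happy
225: 225 → 33 → 18 → 65 → 61 → 37 → 58 → 89 → 145 → 42 → 20 → 4 → 16 → 37  — not happy
happy: 219

1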